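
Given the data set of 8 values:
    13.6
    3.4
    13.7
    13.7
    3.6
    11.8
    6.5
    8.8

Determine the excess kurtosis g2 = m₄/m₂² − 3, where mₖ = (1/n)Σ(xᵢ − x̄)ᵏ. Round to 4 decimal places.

x̄ = 9.3875
Σ(xᵢ − x̄)² = 138.7888 ⇒ m₂ = 17.34859
Σ(xᵢ − x̄)⁴ = 3517.3053 ⇒ m₄ = 439.66316
m₂² = 300.97371
g2 = m₄/m₂² − 3 = 1.46080 − 3 ≈ -1.5392

-1.5392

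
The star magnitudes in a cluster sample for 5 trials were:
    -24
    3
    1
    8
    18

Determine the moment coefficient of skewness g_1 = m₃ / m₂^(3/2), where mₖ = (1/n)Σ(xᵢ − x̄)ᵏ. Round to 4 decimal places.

x̄ = (-24 + 3 + 1 + 8 + 18) / 5 = 1.2000
deviations (xᵢ − x̄): -25.2000, 1.8000, -0.2000, 6.8000, 16.8000
Σ(xᵢ − x̄)² = 966.8000 ⇒ m₂ = 966.8000/5 = 193.36000
Σ(xᵢ − x̄)³ = -10941.1200 ⇒ m₃ = -10941.1200/5 = -2188.22400
m₂^(3/2) = 193.36000^(1.5) = 2688.74711
g_1 = m₃ / m₂^(3/2) = -2188.22400 / 2688.74711 ≈ -0.8138

-0.8138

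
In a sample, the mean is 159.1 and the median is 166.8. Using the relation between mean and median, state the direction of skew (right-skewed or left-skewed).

mean − median = 159.1 − 166.8 = -7.7
mean < median ⇒ the longer tail is on the left ⇒ left-skewed (negatively skewed).

left-skewed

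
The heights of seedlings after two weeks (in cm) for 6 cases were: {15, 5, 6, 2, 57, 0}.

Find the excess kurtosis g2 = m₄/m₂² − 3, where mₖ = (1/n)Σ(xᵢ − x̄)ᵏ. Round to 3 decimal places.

x̄ = 14.1667
Σ(xᵢ − x̄)² = 2334.8333 ⇒ m₂ = 389.13889
Σ(xᵢ − x̄)⁴ = 3439803.4861 ⇒ m₄ = 573300.58102
m₂² = 151429.07485
g2 = m₄/m₂² − 3 = 3.78593 − 3 ≈ 0.786

0.786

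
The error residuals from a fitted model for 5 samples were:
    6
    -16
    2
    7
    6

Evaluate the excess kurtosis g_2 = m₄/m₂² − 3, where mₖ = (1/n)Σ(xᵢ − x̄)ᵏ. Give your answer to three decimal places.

x̄ = 1.0000
Σ(xᵢ − x̄)² = 376.0000 ⇒ m₂ = 75.20000
Σ(xᵢ − x̄)⁴ = 86068.0000 ⇒ m₄ = 17213.60000
m₂² = 5655.04000
g_2 = m₄/m₂² − 3 = 3.04394 − 3 ≈ 0.044

0.044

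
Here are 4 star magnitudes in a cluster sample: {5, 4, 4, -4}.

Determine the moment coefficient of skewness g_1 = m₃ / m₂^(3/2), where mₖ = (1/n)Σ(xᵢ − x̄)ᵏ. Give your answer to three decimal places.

-1.110

x̄ = (5 + 4 + 4 - 4) / 4 = 2.2500
deviations (xᵢ − x̄): 2.7500, 1.7500, 1.7500, -6.2500
Σ(xᵢ − x̄)² = 52.7500 ⇒ m₂ = 52.7500/4 = 13.18750
Σ(xᵢ − x̄)³ = -212.6250 ⇒ m₃ = -212.6250/4 = -53.15625
m₂^(3/2) = 13.18750^(1.5) = 47.88988
g_1 = m₃ / m₂^(3/2) = -53.15625 / 47.88988 ≈ -1.110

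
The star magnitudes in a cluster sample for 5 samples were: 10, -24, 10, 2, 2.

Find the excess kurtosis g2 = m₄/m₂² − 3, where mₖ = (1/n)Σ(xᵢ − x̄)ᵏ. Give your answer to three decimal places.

x̄ = 0.0000
Σ(xᵢ − x̄)² = 784.0000 ⇒ m₂ = 156.80000
Σ(xᵢ − x̄)⁴ = 351808.0000 ⇒ m₄ = 70361.60000
m₂² = 24586.24000
g2 = m₄/m₂² − 3 = 2.86183 − 3 ≈ -0.138

-0.138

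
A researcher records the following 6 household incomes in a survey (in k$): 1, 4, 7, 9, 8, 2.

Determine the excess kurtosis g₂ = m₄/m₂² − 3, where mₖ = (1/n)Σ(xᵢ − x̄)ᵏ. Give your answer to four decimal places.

x̄ = 5.1667
Σ(xᵢ − x̄)² = 54.8333 ⇒ m₂ = 9.13889
Σ(xᵢ − x̄)⁴ = 695.4861 ⇒ m₄ = 115.91435
m₂² = 83.51929
g₂ = m₄/m₂² − 3 = 1.38788 − 3 ≈ -1.6121

-1.6121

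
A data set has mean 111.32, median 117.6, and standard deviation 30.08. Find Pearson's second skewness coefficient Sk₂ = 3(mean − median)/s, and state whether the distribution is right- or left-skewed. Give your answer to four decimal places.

Sk₂ = 3(111.32 − 117.6) / 30.08 = 3 × -6.2800 / 30.08
    = -18.8400 / 30.08 ≈ -0.6263
Sk₂ < 0 ⇒ mean < median ⇒ left-skewed (negative skew).

-0.6263, left-skewed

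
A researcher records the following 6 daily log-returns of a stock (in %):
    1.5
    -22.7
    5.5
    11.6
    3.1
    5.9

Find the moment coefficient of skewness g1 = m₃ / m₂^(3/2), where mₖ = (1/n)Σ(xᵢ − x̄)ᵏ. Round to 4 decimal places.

x̄ = (1.5 - 22.7 + 5.5 + 11.6 + 3.1 + 5.9) / 6 = 0.8167
deviations (xᵢ − x̄): 0.6833, -23.5167, 4.6833, 10.7833, 2.2833, 5.0833
Σ(xᵢ − x̄)² = 722.7683 ⇒ m₂ = 722.7683/6 = 120.46139
Σ(xᵢ − x̄)³ = -11505.3174 ⇒ m₃ = -11505.3174/6 = -1917.55291
m₂^(3/2) = 120.46139^(1.5) = 1322.12281
g1 = m₃ / m₂^(3/2) = -1917.55291 / 1322.12281 ≈ -1.4504

-1.4504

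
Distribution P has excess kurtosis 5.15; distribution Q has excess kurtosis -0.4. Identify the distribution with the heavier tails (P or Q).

Higher excess kurtosis ⇒ heavier tails relative to the normal distribution.
5.15 vs -0.4: the larger is 5.15, so P has heavier tails. (P is leptokurtic — heavier-than-normal tails; the other is platykurtic.)

P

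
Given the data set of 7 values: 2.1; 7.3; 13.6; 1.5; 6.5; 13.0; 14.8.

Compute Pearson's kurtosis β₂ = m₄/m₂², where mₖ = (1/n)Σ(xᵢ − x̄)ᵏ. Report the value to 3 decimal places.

1.430

x̄ = 8.4000
Σ(xᵢ − x̄)² = 181.2800 ⇒ m₂ = 25.89714
Σ(xᵢ − x̄)⁴ = 6713.1332 ⇒ m₄ = 959.01903
m₂² = 670.66201
β₂ = m₄/m₂² = 959.01903 / 670.66201 ≈ 1.430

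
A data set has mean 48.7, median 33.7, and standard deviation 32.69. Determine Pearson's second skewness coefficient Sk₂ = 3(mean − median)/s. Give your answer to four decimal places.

Sk₂ = 3(48.7 − 33.7) / 32.69 = 3 × 15.0000 / 32.69
    = 45.0000 / 32.69 ≈ 1.3766

1.3766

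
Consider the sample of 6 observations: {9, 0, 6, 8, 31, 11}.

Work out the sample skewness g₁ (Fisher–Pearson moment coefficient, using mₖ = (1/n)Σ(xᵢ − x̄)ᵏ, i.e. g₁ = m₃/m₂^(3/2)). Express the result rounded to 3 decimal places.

x̄ = (9 + 0 + 6 + 8 + 31 + 11) / 6 = 10.8333
deviations (xᵢ − x̄): -1.8333, -10.8333, -4.8333, -2.8333, 20.1667, 0.1667
Σ(xᵢ − x̄)² = 558.8333 ⇒ m₂ = 558.8333/6 = 93.13889
Σ(xᵢ − x̄)³ = 6788.4444 ⇒ m₃ = 6788.4444/6 = 1131.40741
m₂^(3/2) = 93.13889^(1.5) = 898.86936
g₁ = m₃ / m₂^(3/2) = 1131.40741 / 898.86936 ≈ 1.259

1.259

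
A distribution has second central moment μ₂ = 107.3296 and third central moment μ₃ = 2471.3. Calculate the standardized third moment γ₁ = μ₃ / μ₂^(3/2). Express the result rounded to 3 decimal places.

2.223

σ = √μ₂ = √107.3296 = 10.36000
σ³ = μ₂^(3/2) = 1111.93466
γ₁ = μ₃/σ³ = 2471.3 / 1111.93466 ≈ 2.223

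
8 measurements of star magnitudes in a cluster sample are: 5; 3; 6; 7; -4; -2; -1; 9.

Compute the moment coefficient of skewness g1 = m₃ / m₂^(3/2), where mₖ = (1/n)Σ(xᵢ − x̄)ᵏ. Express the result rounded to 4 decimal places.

x̄ = (5 + 3 + 6 + 7 - 4 - 2 - 1 + 9) / 8 = 2.8750
deviations (xᵢ − x̄): 2.1250, 0.1250, 3.1250, 4.1250, -6.8750, -4.8750, -3.8750, 6.1250
Σ(xᵢ − x̄)² = 154.8750 ⇒ m₂ = 154.8750/8 = 19.35938
Σ(xᵢ − x̄)³ = -158.9063 ⇒ m₃ = -158.9063/8 = -19.86328
m₂^(3/2) = 19.35938^(1.5) = 85.17988
g1 = m₃ / m₂^(3/2) = -19.86328 / 85.17988 ≈ -0.2332

-0.2332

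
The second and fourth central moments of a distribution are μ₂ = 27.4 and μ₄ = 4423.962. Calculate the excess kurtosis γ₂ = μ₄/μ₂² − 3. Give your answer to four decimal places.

μ₂² = 27.4² = 750.76000
μ₄/μ₂² = 4423.962 / 750.76000 = 5.89264
γ₂ = 5.89264 − 3 ≈ 2.8926

2.8926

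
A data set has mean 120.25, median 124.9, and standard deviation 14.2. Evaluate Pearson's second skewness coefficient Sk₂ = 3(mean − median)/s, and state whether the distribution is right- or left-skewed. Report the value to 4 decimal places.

Sk₂ = 3(120.25 − 124.9) / 14.2 = 3 × -4.6500 / 14.2
    = -13.9500 / 14.2 ≈ -0.9824
Sk₂ < 0 ⇒ mean < median ⇒ left-skewed (negative skew).

-0.9824, left-skewed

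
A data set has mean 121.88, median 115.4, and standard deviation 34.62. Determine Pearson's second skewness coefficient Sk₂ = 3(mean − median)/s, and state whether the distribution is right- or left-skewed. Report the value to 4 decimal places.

Sk₂ = 3(121.88 − 115.4) / 34.62 = 3 × 6.4800 / 34.62
    = 19.4400 / 34.62 ≈ 0.5615
Sk₂ > 0 ⇒ mean > median ⇒ right-skewed (positive skew).

0.5615, right-skewed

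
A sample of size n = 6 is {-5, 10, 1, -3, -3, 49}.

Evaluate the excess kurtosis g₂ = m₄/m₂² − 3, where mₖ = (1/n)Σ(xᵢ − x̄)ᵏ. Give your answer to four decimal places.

0.7092

x̄ = 8.1667
Σ(xᵢ − x̄)² = 2144.8333 ⇒ m₂ = 357.47222
Σ(xᵢ − x̄)⁴ = 2843893.8194 ⇒ m₄ = 473982.30324
m₂² = 127786.38966
g₂ = m₄/m₂² − 3 = 3.70918 − 3 ≈ 0.7092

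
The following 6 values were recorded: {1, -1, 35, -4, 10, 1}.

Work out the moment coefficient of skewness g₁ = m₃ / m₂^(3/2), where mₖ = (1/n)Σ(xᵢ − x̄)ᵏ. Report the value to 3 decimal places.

1.419

x̄ = (1 - 1 + 35 - 4 + 10 + 1) / 6 = 7.0000
deviations (xᵢ − x̄): -6.0000, -8.0000, 28.0000, -11.0000, 3.0000, -6.0000
Σ(xᵢ − x̄)² = 1050.0000 ⇒ m₂ = 1050.0000/6 = 175.00000
Σ(xᵢ − x̄)³ = 19704.0000 ⇒ m₃ = 19704.0000/6 = 3284.00000
m₂^(3/2) = 175.00000^(1.5) = 2315.03240
g₁ = m₃ / m₂^(3/2) = 3284.00000 / 2315.03240 ≈ 1.419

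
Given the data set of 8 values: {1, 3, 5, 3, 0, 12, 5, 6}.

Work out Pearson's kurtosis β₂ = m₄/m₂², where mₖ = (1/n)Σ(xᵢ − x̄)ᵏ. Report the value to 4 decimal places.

x̄ = 4.3750
Σ(xᵢ − x̄)² = 95.8750 ⇒ m₂ = 11.98438
Σ(xᵢ − x̄)⁴ = 3890.8691 ⇒ m₄ = 486.35864
m₂² = 143.62524
β₂ = m₄/m₂² = 486.35864 / 143.62524 ≈ 3.3863

3.3863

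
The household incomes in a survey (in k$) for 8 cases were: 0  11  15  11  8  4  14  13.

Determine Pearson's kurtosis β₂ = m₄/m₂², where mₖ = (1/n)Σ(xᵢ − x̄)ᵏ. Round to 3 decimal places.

x̄ = 9.5000
Σ(xᵢ − x̄)² = 190.0000 ⇒ m₂ = 23.75000
Σ(xᵢ − x̄)⁴ = 10550.5000 ⇒ m₄ = 1318.81250
m₂² = 564.06250
β₂ = m₄/m₂² = 1318.81250 / 564.06250 ≈ 2.338

2.338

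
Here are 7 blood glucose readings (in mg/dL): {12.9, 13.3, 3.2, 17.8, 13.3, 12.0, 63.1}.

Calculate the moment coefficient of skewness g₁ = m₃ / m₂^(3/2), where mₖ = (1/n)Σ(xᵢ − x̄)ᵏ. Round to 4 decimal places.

x̄ = (12.9 + 13.3 + 3.2 + 17.8 + 13.3 + 12.0 + 63.1) / 7 = 19.3714
deviations (xᵢ − x̄): -6.4714, -6.0714, -16.1714, -1.5714, -6.0714, -7.3714, 43.7286
Σ(xᵢ − x̄)² = 2346.1143 ⇒ m₂ = 2346.1143/7 = 335.15918
Σ(xᵢ − x̄)³ = 78265.1137 ⇒ m₃ = 78265.1137/7 = 11180.73052
m₂^(3/2) = 335.15918^(1.5) = 6135.87758
g₁ = m₃ / m₂^(3/2) = 11180.73052 / 6135.87758 ≈ 1.8222

1.8222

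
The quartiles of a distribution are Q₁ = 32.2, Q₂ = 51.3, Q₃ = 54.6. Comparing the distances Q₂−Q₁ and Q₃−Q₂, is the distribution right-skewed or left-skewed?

left-skewed

Q₂ − Q₁ = 19.1;  Q₃ − Q₂ = 3.3
Q₂ − Q₁ > Q₃ − Q₂ ⇒ the lower half is more spread out ⇒ left-skewed.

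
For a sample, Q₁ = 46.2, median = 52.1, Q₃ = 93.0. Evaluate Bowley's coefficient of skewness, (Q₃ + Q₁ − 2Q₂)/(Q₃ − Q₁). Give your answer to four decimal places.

numerator: Q₃ + Q₁ − 2Q₂ = 93.0 + 46.2 − 2×52.1 = 35.0000
denominator: Q₃ − Q₁ = 93.0 − 46.2 = 46.8000
Bowley skewness = 35.0000 / 46.8000 ≈ 0.7479

0.7479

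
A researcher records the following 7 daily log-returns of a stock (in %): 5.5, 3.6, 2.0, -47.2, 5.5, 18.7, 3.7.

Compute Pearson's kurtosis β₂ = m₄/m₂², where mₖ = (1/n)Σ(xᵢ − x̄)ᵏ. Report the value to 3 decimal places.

4.603

x̄ = -1.1714
Σ(xᵢ − x̄)² = 2659.0743 ⇒ m₂ = 379.86776
Σ(xᵢ − x̄)⁴ = 4649660.2466 ⇒ m₄ = 664237.17809
m₂² = 144299.51137
β₂ = m₄/m₂² = 664237.17809 / 144299.51137 ≈ 4.603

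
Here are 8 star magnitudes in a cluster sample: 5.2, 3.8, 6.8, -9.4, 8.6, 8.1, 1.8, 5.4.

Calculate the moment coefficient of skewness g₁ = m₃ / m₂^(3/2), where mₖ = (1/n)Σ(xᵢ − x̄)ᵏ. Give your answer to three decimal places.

x̄ = (5.2 + 3.8 + 6.8 - 9.4 + 8.6 + 8.1 + 1.8 + 5.4) / 8 = 3.7875
deviations (xᵢ − x̄): 1.4125, 0.0125, 3.0125, -13.1875, 4.8125, 4.3125, -1.9875, 1.6125
Σ(xᵢ − x̄)² = 233.2888 ⇒ m₂ = 233.2888/8 = 29.16109
Σ(xᵢ − x̄)³ = -2075.2807 ⇒ m₃ = -2075.2807/8 = -259.41008
m₂^(3/2) = 29.16109^(1.5) = 157.47286
g₁ = m₃ / m₂^(3/2) = -259.41008 / 157.47286 ≈ -1.647

-1.647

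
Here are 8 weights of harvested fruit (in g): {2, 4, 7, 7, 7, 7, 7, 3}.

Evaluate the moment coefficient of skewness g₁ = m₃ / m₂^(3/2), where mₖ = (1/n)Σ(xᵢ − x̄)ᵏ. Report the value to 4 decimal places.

-0.7031

x̄ = (2 + 4 + 7 + 7 + 7 + 7 + 7 + 3) / 8 = 5.5000
deviations (xᵢ − x̄): -3.5000, -1.5000, 1.5000, 1.5000, 1.5000, 1.5000, 1.5000, -2.5000
Σ(xᵢ − x̄)² = 32.0000 ⇒ m₂ = 32.0000/8 = 4.00000
Σ(xᵢ − x̄)³ = -45.0000 ⇒ m₃ = -45.0000/8 = -5.62500
m₂^(3/2) = 4.00000^(1.5) = 8.00000
g₁ = m₃ / m₂^(3/2) = -5.62500 / 8.00000 ≈ -0.7031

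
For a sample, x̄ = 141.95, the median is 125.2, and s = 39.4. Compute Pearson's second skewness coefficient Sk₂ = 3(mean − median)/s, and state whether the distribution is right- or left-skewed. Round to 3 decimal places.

Sk₂ = 3(141.95 − 125.2) / 39.4 = 3 × 16.7500 / 39.4
    = 50.2500 / 39.4 ≈ 1.275
Sk₂ > 0 ⇒ mean > median ⇒ right-skewed (positive skew).

1.275, right-skewed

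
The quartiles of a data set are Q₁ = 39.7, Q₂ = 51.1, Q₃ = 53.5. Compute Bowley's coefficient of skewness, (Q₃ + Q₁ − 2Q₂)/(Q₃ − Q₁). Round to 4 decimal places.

numerator: Q₃ + Q₁ − 2Q₂ = 53.5 + 39.7 − 2×51.1 = -9.0000
denominator: Q₃ − Q₁ = 53.5 − 39.7 = 13.8000
Bowley skewness = -9.0000 / 13.8000 ≈ -0.6522

-0.6522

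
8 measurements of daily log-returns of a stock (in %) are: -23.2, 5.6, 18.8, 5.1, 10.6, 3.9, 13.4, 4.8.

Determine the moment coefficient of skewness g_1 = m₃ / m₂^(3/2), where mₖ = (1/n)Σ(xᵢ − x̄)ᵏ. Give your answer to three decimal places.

x̄ = (-23.2 + 5.6 + 18.8 + 5.1 + 10.6 + 3.9 + 13.4 + 4.8) / 8 = 4.8750
deviations (xᵢ − x̄): -28.0750, 0.7250, 13.9250, 0.2250, 5.7250, -0.9750, 8.5250, -0.0750
Σ(xᵢ − x̄)² = 1089.0950 ⇒ m₂ = 1089.0950/8 = 136.13688
Σ(xᵢ − x̄)³ = -18622.0717 ⇒ m₃ = -18622.0717/8 = -2327.75897
m₂^(3/2) = 136.13688^(1.5) = 1588.41385
g_1 = m₃ / m₂^(3/2) = -2327.75897 / 1588.41385 ≈ -1.465

-1.465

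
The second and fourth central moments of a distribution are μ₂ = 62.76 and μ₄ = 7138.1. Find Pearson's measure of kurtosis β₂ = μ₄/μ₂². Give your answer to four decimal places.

μ₂² = 62.76² = 3938.81760
μ₄/μ₂² = 7138.1 / 3938.81760 = 1.81224
β₂ ≈ 1.8122

1.8122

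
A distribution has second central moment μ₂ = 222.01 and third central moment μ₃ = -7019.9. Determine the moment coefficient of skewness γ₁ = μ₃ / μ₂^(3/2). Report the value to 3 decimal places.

-2.122

σ = √μ₂ = √222.01 = 14.90000
σ³ = μ₂^(3/2) = 3307.94900
γ₁ = μ₃/σ³ = -7019.9 / 3307.94900 ≈ -2.122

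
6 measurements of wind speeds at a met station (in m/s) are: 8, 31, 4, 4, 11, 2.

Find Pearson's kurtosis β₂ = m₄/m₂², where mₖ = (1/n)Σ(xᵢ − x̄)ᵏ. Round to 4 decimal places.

x̄ = 10.0000
Σ(xᵢ − x̄)² = 582.0000 ⇒ m₂ = 97.00000
Σ(xᵢ − x̄)⁴ = 201186.0000 ⇒ m₄ = 33531.00000
m₂² = 9409.00000
β₂ = m₄/m₂² = 33531.00000 / 9409.00000 ≈ 3.5637

3.5637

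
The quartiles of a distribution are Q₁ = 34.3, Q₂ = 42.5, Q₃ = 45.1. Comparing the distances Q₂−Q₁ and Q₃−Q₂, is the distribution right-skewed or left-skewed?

left-skewed

Q₂ − Q₁ = 8.2;  Q₃ − Q₂ = 2.6
Q₂ − Q₁ > Q₃ − Q₂ ⇒ the lower half is more spread out ⇒ left-skewed.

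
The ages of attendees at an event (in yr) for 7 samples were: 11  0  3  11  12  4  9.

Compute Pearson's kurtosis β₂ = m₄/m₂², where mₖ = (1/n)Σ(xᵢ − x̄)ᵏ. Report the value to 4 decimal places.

1.5421

x̄ = 7.1429
Σ(xᵢ − x̄)² = 134.8571 ⇒ m₂ = 19.26531
Σ(xᵢ − x̄)⁴ = 4006.3790 ⇒ m₄ = 572.33986
m₂² = 371.15202
β₂ = m₄/m₂² = 572.33986 / 371.15202 ≈ 1.5421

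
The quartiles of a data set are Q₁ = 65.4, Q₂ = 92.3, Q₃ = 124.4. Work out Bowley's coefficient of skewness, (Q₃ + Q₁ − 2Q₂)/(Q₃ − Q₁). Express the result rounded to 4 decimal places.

numerator: Q₃ + Q₁ − 2Q₂ = 124.4 + 65.4 − 2×92.3 = 5.2000
denominator: Q₃ − Q₁ = 124.4 − 65.4 = 59.0000
Bowley skewness = 5.2000 / 59.0000 ≈ 0.0881

0.0881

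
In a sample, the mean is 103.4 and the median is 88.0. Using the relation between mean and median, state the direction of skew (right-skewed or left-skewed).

right-skewed

mean − median = 103.4 − 88.0 = 15.4
mean > median ⇒ the longer tail is on the right ⇒ right-skewed (positively skewed).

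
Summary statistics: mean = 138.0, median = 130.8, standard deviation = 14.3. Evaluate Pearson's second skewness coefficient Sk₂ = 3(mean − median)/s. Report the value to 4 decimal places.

1.5105

Sk₂ = 3(138.0 − 130.8) / 14.3 = 3 × 7.2000 / 14.3
    = 21.6000 / 14.3 ≈ 1.5105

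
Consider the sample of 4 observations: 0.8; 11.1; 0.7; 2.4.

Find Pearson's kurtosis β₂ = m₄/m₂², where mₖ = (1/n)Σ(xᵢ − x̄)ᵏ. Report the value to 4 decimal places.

2.2619

x̄ = 3.7500
Σ(xᵢ − x̄)² = 73.8500 ⇒ m₂ = 18.46250
Σ(xᵢ − x̄)⁴ = 3084.0220 ⇒ m₄ = 771.00551
m₂² = 340.86391
β₂ = m₄/m₂² = 771.00551 / 340.86391 ≈ 2.2619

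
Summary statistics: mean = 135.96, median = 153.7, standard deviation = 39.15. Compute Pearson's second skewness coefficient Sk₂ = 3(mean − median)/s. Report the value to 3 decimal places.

Sk₂ = 3(135.96 − 153.7) / 39.15 = 3 × -17.7400 / 39.15
    = -53.2200 / 39.15 ≈ -1.359

-1.359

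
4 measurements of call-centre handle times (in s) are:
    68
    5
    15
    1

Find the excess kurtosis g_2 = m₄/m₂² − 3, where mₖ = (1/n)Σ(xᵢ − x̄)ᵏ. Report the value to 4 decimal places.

x̄ = 22.2500
Σ(xᵢ − x̄)² = 2894.7500 ⇒ m₂ = 723.68750
Σ(xᵢ − x̄)⁴ = 4676125.5781 ⇒ m₄ = 1169031.39453
m₂² = 523723.59766
g_2 = m₄/m₂² − 3 = 2.23215 − 3 ≈ -0.7678

-0.7678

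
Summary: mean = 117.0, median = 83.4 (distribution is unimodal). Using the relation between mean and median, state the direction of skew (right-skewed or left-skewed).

right-skewed

mean − median = 117.0 − 83.4 = 33.6
mean > median ⇒ the longer tail is on the right ⇒ right-skewed (positively skewed).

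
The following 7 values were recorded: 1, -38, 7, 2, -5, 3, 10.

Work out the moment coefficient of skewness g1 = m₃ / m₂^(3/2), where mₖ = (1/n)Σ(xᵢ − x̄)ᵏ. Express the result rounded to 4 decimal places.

-1.6915

x̄ = (1 - 38 + 7 + 2 - 5 + 3 + 10) / 7 = -2.8571
deviations (xᵢ − x̄): 3.8571, -35.1429, 9.8571, 4.8571, -2.1429, 5.8571, 12.8571
Σ(xᵢ − x̄)² = 1574.8571 ⇒ m₂ = 1574.8571/7 = 224.97959
Σ(xᵢ − x̄)³ = -39955.9592 ⇒ m₃ = -39955.9592/7 = -5707.99417
m₂^(3/2) = 224.97959^(1.5) = 3374.54083
g1 = m₃ / m₂^(3/2) = -5707.99417 / 3374.54083 ≈ -1.6915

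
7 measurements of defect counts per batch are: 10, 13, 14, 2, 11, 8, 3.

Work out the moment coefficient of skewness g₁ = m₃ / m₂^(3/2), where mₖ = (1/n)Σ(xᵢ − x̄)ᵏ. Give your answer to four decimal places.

x̄ = (10 + 13 + 14 + 2 + 11 + 8 + 3) / 7 = 8.7143
deviations (xᵢ − x̄): 1.2857, 4.2857, 5.2857, -6.7143, 2.2857, -0.7143, -5.7143
Σ(xᵢ − x̄)² = 131.4286 ⇒ m₂ = 131.4286/7 = 18.77551
Σ(xᵢ − x̄)³ = -249.1837 ⇒ m₃ = -249.1837/7 = -35.59767
m₂^(3/2) = 18.77551^(1.5) = 81.35563
g₁ = m₃ / m₂^(3/2) = -35.59767 / 81.35563 ≈ -0.4376

-0.4376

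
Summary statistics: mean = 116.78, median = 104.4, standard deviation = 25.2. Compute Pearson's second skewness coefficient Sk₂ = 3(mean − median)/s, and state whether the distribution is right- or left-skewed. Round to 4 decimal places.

Sk₂ = 3(116.78 − 104.4) / 25.2 = 3 × 12.3800 / 25.2
    = 37.1400 / 25.2 ≈ 1.4738
Sk₂ > 0 ⇒ mean > median ⇒ right-skewed (positive skew).

1.4738, right-skewed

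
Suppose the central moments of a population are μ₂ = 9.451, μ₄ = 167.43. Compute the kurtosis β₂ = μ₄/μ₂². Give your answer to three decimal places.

1.874

μ₂² = 9.451² = 89.32140
μ₄/μ₂² = 167.43 / 89.32140 = 1.87447
β₂ ≈ 1.874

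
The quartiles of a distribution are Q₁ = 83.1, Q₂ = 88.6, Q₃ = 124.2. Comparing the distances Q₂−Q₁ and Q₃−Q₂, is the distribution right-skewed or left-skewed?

right-skewed

Q₂ − Q₁ = 5.5;  Q₃ − Q₂ = 35.6
Q₃ − Q₂ > Q₂ − Q₁ ⇒ the upper half is more spread out ⇒ right-skewed.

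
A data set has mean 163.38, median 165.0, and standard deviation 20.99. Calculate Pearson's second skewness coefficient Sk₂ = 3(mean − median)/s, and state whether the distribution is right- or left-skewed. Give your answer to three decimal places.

-0.232, left-skewed

Sk₂ = 3(163.38 − 165.0) / 20.99 = 3 × -1.6200 / 20.99
    = -4.8600 / 20.99 ≈ -0.232
Sk₂ < 0 ⇒ mean < median ⇒ left-skewed (negative skew).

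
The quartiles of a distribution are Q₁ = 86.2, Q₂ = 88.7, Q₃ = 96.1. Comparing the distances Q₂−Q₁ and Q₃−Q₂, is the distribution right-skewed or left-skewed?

right-skewed

Q₂ − Q₁ = 2.5;  Q₃ − Q₂ = 7.4
Q₃ − Q₂ > Q₂ − Q₁ ⇒ the upper half is more spread out ⇒ right-skewed.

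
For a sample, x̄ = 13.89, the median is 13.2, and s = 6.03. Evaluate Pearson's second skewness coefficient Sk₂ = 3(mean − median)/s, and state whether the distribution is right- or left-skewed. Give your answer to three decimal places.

Sk₂ = 3(13.89 − 13.2) / 6.03 = 3 × 0.6900 / 6.03
    = 2.0700 / 6.03 ≈ 0.343
Sk₂ > 0 ⇒ mean > median ⇒ right-skewed (positive skew).

0.343, right-skewed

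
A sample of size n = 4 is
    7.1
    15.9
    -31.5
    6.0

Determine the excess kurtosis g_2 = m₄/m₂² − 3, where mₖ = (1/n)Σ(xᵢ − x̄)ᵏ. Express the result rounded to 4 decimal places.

x̄ = -0.6250
Σ(xᵢ − x̄)² = 1329.9075 ⇒ m₂ = 332.47688
Σ(xᵢ − x̄)⁴ = 988773.2160 ⇒ m₄ = 247193.30399
m₂² = 110540.87241
g_2 = m₄/m₂² − 3 = 2.23622 − 3 ≈ -0.7638

-0.7638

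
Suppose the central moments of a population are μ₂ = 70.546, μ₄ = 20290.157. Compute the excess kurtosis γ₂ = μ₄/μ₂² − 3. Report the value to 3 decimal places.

μ₂² = 70.546² = 4976.73812
μ₄/μ₂² = 20290.157 / 4976.73812 = 4.07700
γ₂ = 4.07700 − 3 ≈ 1.077

1.077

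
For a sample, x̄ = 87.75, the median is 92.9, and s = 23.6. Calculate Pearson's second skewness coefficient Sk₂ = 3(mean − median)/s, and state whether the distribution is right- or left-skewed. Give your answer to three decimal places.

-0.655, left-skewed

Sk₂ = 3(87.75 − 92.9) / 23.6 = 3 × -5.1500 / 23.6
    = -15.4500 / 23.6 ≈ -0.655
Sk₂ < 0 ⇒ mean < median ⇒ left-skewed (negative skew).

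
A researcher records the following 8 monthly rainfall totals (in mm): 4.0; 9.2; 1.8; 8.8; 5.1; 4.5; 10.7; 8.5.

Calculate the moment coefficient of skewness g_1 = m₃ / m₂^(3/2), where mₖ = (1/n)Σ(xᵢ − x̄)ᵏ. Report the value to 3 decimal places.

x̄ = (4.0 + 9.2 + 1.8 + 8.8 + 5.1 + 4.5 + 10.7 + 8.5) / 8 = 6.5750
deviations (xᵢ − x̄): -2.5750, 2.6250, -4.7750, 2.2250, -1.4750, -2.0750, 4.1250, 1.9250
Σ(xᵢ − x̄)² = 68.4750 ⇒ m₂ = 68.4750/8 = 8.55937
Σ(xᵢ − x̄)³ = -31.6643 ⇒ m₃ = -31.6643/8 = -3.95803
m₂^(3/2) = 8.55937^(1.5) = 25.04166
g_1 = m₃ / m₂^(3/2) = -3.95803 / 25.04166 ≈ -0.158

-0.158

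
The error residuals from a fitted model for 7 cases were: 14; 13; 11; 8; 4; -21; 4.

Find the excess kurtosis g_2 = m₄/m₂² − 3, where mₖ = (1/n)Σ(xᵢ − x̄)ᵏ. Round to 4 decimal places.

x̄ = 4.7143
Σ(xᵢ − x̄)² = 867.4286 ⇒ m₂ = 123.91837
Σ(xᵢ − x̄)⁴ = 451043.8601 ⇒ m₄ = 64434.83715
m₂² = 15355.76177
g_2 = m₄/m₂² − 3 = 4.19613 − 3 ≈ 1.1961

1.1961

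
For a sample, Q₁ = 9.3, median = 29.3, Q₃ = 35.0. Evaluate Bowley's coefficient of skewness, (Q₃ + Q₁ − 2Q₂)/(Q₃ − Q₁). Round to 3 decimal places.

numerator: Q₃ + Q₁ − 2Q₂ = 35.0 + 9.3 − 2×29.3 = -14.3000
denominator: Q₃ − Q₁ = 35.0 − 9.3 = 25.7000
Bowley skewness = -14.3000 / 25.7000 ≈ -0.556

-0.556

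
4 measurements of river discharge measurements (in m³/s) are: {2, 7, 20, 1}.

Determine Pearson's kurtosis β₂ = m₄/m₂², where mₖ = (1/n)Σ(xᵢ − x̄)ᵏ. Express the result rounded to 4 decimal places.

2.0682

x̄ = 7.5000
Σ(xᵢ − x̄)² = 229.0000 ⇒ m₂ = 57.25000
Σ(xᵢ − x̄)⁴ = 27114.2500 ⇒ m₄ = 6778.56250
m₂² = 3277.56250
β₂ = m₄/m₂² = 6778.56250 / 3277.56250 ≈ 2.0682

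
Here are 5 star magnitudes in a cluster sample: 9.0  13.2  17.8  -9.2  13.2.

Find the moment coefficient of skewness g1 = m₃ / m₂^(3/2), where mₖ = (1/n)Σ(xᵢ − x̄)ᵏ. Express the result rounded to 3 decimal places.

-1.180

x̄ = (9.0 + 13.2 + 17.8 - 9.2 + 13.2) / 5 = 8.8000
deviations (xᵢ − x̄): 0.2000, 4.4000, 9.0000, -18.0000, 4.4000
Σ(xᵢ − x̄)² = 443.7600 ⇒ m₂ = 443.7600/5 = 88.75200
Σ(xᵢ − x̄)³ = -4932.6240 ⇒ m₃ = -4932.6240/5 = -986.52480
m₂^(3/2) = 88.75200^(1.5) = 836.11733
g1 = m₃ / m₂^(3/2) = -986.52480 / 836.11733 ≈ -1.180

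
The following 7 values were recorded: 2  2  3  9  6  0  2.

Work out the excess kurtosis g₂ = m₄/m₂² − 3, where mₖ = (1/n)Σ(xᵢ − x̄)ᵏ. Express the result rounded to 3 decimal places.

x̄ = 3.4286
Σ(xᵢ − x̄)² = 55.7143 ⇒ m₂ = 7.95918
Σ(xᵢ − x̄)⁴ = 1157.9650 ⇒ m₄ = 165.42357
m₂² = 63.34860
g₂ = m₄/m₂² − 3 = 2.61132 − 3 ≈ -0.389

-0.389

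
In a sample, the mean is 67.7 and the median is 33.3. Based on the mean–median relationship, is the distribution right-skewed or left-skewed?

mean − median = 67.7 − 33.3 = 34.4
mean > median ⇒ the longer tail is on the right ⇒ right-skewed (positively skewed).

right-skewed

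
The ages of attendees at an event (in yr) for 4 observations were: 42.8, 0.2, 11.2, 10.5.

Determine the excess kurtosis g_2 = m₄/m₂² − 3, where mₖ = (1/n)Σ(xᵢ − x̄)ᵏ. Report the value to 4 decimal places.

-0.8157

x̄ = 16.1750
Σ(xᵢ − x̄)² = 1021.0475 ⇒ m₂ = 255.26187
Σ(xᵢ − x̄)⁴ = 569303.0729 ⇒ m₄ = 142325.76823
m₂² = 65158.62483
g_2 = m₄/m₂² − 3 = 2.18430 − 3 ≈ -0.8157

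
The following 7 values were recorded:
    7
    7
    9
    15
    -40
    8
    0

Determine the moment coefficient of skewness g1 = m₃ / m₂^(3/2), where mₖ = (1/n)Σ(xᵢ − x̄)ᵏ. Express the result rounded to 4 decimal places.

x̄ = (7 + 7 + 9 + 15 - 40 + 8 + 0) / 7 = 0.8571
deviations (xᵢ − x̄): 6.1429, 6.1429, 8.1429, 14.1429, -40.8571, 7.1429, -0.8571
Σ(xᵢ − x̄)² = 2062.8571 ⇒ m₂ = 2062.8571/7 = 294.69388
Σ(xᵢ − x̄)³ = -64006.8980 ⇒ m₃ = -64006.8980/7 = -9143.84257
m₂^(3/2) = 294.69388^(1.5) = 5058.90670
g1 = m₃ / m₂^(3/2) = -9143.84257 / 5058.90670 ≈ -1.8075

-1.8075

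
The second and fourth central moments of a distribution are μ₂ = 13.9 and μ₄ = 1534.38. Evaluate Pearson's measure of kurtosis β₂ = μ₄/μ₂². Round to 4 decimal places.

μ₂² = 13.9² = 193.21000
μ₄/μ₂² = 1534.38 / 193.21000 = 7.94151
β₂ ≈ 7.9415

7.9415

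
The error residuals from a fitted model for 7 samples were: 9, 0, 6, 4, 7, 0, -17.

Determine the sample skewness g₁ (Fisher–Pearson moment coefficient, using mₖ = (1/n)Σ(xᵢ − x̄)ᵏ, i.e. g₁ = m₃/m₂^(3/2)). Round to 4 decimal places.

-1.4368

x̄ = (9 + 0 + 6 + 4 + 7 + 0 - 17) / 7 = 1.2857
deviations (xᵢ − x̄): 7.7143, -1.2857, 4.7143, 2.7143, 5.7143, -1.2857, -18.2857
Σ(xᵢ − x̄)² = 459.4286 ⇒ m₂ = 459.4286/7 = 65.63265
Σ(xᵢ − x̄)³ = -5347.9592 ⇒ m₃ = -5347.9592/7 = -763.99417
m₂^(3/2) = 65.63265^(1.5) = 531.71626
g₁ = m₃ / m₂^(3/2) = -763.99417 / 531.71626 ≈ -1.4368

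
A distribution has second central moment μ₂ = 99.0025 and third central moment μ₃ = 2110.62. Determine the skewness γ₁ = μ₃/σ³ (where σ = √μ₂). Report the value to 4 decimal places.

σ = √μ₂ = √99.0025 = 9.95000
σ³ = μ₂^(3/2) = 985.07488
γ₁ = μ₃/σ³ = 2110.62 / 985.07488 ≈ 2.1426

2.1426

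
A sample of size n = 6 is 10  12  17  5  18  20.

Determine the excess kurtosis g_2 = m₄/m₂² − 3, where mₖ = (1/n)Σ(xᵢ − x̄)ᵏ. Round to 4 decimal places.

x̄ = 13.6667
Σ(xᵢ − x̄)² = 161.3333 ⇒ m₂ = 26.88889
Σ(xᵢ − x̄)⁴ = 7915.1111 ⇒ m₄ = 1319.18519
m₂² = 723.01235
g_2 = m₄/m₂² − 3 = 1.82457 − 3 ≈ -1.1754

-1.1754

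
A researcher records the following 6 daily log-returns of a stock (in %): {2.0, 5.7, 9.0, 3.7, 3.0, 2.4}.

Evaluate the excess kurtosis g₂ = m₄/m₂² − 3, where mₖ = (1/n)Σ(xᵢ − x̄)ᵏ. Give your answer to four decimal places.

-0.3756

x̄ = 4.3000
Σ(xᵢ − x̄)² = 35.0000 ⇒ m₂ = 5.83333
Σ(xᵢ − x̄)⁴ = 535.8116 ⇒ m₄ = 89.30193
m₂² = 34.02778
g₂ = m₄/m₂² − 3 = 2.62438 − 3 ≈ -0.3756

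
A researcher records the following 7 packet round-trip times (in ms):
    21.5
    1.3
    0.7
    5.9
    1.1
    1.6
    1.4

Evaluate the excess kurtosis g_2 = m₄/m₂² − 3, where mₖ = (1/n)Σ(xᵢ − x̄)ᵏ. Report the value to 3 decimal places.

x̄ = 4.7857
Σ(xᵢ − x̄)² = 344.6486 ⇒ m₂ = 49.23551
Σ(xᵢ − x̄)⁴ = 78892.8797 ⇒ m₄ = 11270.41139
m₂² = 2424.13547
g_2 = m₄/m₂² − 3 = 4.64925 − 3 ≈ 1.649

1.649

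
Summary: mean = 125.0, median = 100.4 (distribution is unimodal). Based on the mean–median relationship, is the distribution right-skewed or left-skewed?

mean − median = 125.0 − 100.4 = 24.6
mean > median ⇒ the longer tail is on the right ⇒ right-skewed (positively skewed).

right-skewed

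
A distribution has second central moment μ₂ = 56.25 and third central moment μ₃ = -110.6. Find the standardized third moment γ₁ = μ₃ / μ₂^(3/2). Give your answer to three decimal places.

-0.262

σ = √μ₂ = √56.25 = 7.50000
σ³ = μ₂^(3/2) = 421.87500
γ₁ = μ₃/σ³ = -110.6 / 421.87500 ≈ -0.262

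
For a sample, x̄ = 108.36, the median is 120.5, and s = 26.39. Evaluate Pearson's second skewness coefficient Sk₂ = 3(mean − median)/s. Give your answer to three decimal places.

Sk₂ = 3(108.36 − 120.5) / 26.39 = 3 × -12.1400 / 26.39
    = -36.4200 / 26.39 ≈ -1.380

-1.380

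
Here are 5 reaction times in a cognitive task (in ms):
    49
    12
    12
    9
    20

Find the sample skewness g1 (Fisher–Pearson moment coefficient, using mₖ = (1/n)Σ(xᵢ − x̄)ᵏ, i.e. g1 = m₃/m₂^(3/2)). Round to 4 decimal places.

1.2893

x̄ = (49 + 12 + 12 + 9 + 20) / 5 = 20.4000
deviations (xᵢ − x̄): 28.6000, -8.4000, -8.4000, -11.4000, -0.4000
Σ(xᵢ − x̄)² = 1089.2000 ⇒ m₂ = 1089.2000/5 = 217.84000
Σ(xᵢ − x̄)³ = 20726.6400 ⇒ m₃ = 20726.6400/5 = 4145.32800
m₂^(3/2) = 217.84000^(1.5) = 3215.18852
g1 = m₃ / m₂^(3/2) = 4145.32800 / 3215.18852 ≈ 1.2893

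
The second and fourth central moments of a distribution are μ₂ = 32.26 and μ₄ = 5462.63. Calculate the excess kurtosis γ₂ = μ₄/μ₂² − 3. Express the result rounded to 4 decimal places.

2.2490

μ₂² = 32.26² = 1040.70760
μ₄/μ₂² = 5462.63 / 1040.70760 = 5.24896
γ₂ = 5.24896 − 3 ≈ 2.2490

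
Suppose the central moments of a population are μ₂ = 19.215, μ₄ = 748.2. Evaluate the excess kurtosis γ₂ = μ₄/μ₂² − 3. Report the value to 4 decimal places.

μ₂² = 19.215² = 369.21623
μ₄/μ₂² = 748.2 / 369.21623 = 2.02645
γ₂ = 2.02645 − 3 ≈ -0.9735

-0.9735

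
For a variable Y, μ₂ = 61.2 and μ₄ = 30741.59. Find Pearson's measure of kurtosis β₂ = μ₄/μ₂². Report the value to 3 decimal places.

8.208

μ₂² = 61.2² = 3745.44000
μ₄/μ₂² = 30741.59 / 3745.44000 = 8.20774
β₂ ≈ 8.208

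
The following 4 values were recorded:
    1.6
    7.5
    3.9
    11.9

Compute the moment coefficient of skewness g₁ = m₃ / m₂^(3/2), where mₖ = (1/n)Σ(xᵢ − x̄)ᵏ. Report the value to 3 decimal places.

0.311

x̄ = (1.6 + 7.5 + 3.9 + 11.9) / 4 = 6.2250
deviations (xᵢ − x̄): -4.6250, 1.2750, -2.3250, 5.6750
Σ(xᵢ − x̄)² = 60.6275 ⇒ m₂ = 60.6275/4 = 15.15688
Σ(xᵢ − x̄)³ = 73.3399 ⇒ m₃ = 73.3399/4 = 18.33497
m₂^(3/2) = 15.15688^(1.5) = 59.00849
g₁ = m₃ / m₂^(3/2) = 18.33497 / 59.00849 ≈ 0.311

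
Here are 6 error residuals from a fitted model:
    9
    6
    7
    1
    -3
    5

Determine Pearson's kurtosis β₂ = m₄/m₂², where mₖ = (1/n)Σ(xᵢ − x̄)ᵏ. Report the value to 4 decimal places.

x̄ = 4.1667
Σ(xᵢ − x̄)² = 96.8333 ⇒ m₂ = 16.13889
Σ(xᵢ − x̄)⁴ = 3360.4861 ⇒ m₄ = 560.08102
m₂² = 260.46373
β₂ = m₄/m₂² = 560.08102 / 260.46373 ≈ 2.1503

2.1503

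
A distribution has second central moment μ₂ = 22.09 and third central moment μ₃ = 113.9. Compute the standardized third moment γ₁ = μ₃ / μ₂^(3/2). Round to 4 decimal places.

σ = √μ₂ = √22.09 = 4.70000
σ³ = μ₂^(3/2) = 103.82300
γ₁ = μ₃/σ³ = 113.9 / 103.82300 ≈ 1.0971

1.0971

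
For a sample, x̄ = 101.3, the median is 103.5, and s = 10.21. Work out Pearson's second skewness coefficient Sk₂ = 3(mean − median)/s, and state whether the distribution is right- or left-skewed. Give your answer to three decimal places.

-0.646, left-skewed

Sk₂ = 3(101.3 − 103.5) / 10.21 = 3 × -2.2000 / 10.21
    = -6.6000 / 10.21 ≈ -0.646
Sk₂ < 0 ⇒ mean < median ⇒ left-skewed (negative skew).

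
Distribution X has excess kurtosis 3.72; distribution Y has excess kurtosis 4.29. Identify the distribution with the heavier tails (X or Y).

Y

Higher excess kurtosis ⇒ heavier tails relative to the normal distribution.
3.72 vs 4.29: the larger is 4.29, so Y has heavier tails.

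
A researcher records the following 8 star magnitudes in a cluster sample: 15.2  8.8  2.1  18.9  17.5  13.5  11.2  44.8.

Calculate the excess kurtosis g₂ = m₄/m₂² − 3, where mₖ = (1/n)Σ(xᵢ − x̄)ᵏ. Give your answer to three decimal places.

x̄ = 16.5000
Σ(xᵢ − x̄)² = 1113.0800 ⇒ m₂ = 139.13500
Σ(xᵢ − x̄)⁴ = 688845.3476 ⇒ m₄ = 86105.66845
m₂² = 19358.54822
g₂ = m₄/m₂² − 3 = 4.44794 − 3 ≈ 1.448

1.448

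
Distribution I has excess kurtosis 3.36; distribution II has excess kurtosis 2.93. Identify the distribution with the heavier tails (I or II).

Higher excess kurtosis ⇒ heavier tails relative to the normal distribution.
3.36 vs 2.93: the larger is 3.36, so I has heavier tails.

I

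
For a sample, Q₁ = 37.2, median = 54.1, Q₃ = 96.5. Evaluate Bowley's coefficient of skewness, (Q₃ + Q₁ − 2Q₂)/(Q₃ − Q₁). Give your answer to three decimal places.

0.430

numerator: Q₃ + Q₁ − 2Q₂ = 96.5 + 37.2 − 2×54.1 = 25.5000
denominator: Q₃ − Q₁ = 96.5 − 37.2 = 59.3000
Bowley skewness = 25.5000 / 59.3000 ≈ 0.430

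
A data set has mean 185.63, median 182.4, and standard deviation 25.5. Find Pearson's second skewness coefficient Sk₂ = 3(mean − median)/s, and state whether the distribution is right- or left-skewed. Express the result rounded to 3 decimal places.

Sk₂ = 3(185.63 − 182.4) / 25.5 = 3 × 3.2300 / 25.5
    = 9.6900 / 25.5 ≈ 0.380
Sk₂ > 0 ⇒ mean > median ⇒ right-skewed (positive skew).

0.380, right-skewed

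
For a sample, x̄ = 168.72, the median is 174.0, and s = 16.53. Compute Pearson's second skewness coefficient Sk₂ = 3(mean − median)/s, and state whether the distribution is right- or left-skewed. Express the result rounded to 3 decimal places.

-0.958, left-skewed

Sk₂ = 3(168.72 − 174.0) / 16.53 = 3 × -5.2800 / 16.53
    = -15.8400 / 16.53 ≈ -0.958
Sk₂ < 0 ⇒ mean < median ⇒ left-skewed (negative skew).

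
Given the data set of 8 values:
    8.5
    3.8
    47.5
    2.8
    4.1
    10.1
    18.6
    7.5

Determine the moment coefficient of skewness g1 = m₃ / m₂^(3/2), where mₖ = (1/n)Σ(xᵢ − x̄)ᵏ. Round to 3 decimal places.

1.813

x̄ = (8.5 + 3.8 + 47.5 + 2.8 + 4.1 + 10.1 + 18.6 + 7.5) / 8 = 12.8625
deviations (xᵢ − x̄): -4.3625, -9.0625, 34.6375, -10.0625, -8.7625, -2.7625, 5.7375, -5.3625
Σ(xᵢ − x̄)² = 1548.2588 ⇒ m₂ = 1548.2588/8 = 193.53234
Σ(xᵢ − x̄)³ = 39051.1645 ⇒ m₃ = 39051.1645/8 = 4881.39557
m₂^(3/2) = 193.53234^(1.5) = 2692.34267
g1 = m₃ / m₂^(3/2) = 4881.39557 / 2692.34267 ≈ 1.813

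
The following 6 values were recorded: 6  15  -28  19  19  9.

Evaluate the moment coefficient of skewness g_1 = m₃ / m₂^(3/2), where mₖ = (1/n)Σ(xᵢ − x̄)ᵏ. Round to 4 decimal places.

-1.4537

x̄ = (6 + 15 - 28 + 19 + 19 + 9) / 6 = 6.6667
deviations (xᵢ − x̄): -0.6667, 8.3333, -34.6667, 12.3333, 12.3333, 2.3333
Σ(xᵢ − x̄)² = 1581.3333 ⇒ m₂ = 1581.3333/6 = 263.55556
Σ(xᵢ − x̄)³ = -37318.4444 ⇒ m₃ = -37318.4444/6 = -6219.74074
m₂^(3/2) = 263.55556^(1.5) = 4278.66479
g_1 = m₃ / m₂^(3/2) = -6219.74074 / 4278.66479 ≈ -1.4537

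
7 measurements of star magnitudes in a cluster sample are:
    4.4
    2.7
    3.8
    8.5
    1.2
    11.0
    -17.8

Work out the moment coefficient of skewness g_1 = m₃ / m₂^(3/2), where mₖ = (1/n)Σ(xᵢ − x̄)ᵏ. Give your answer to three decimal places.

-1.471

x̄ = (4.4 + 2.7 + 3.8 + 8.5 + 1.2 + 11.0 - 17.8) / 7 = 1.9714
deviations (xᵢ − x̄): 2.4286, 0.7286, 1.8286, 6.5286, -0.7714, 9.0286, -19.7714
Σ(xᵢ − x̄)² = 525.4143 ⇒ m₂ = 525.4143/7 = 75.05918
Σ(xᵢ − x̄)³ = -6694.2443 ⇒ m₃ = -6694.2443/7 = -956.32062
m₂^(3/2) = 75.05918^(1.5) = 650.28802
g_1 = m₃ / m₂^(3/2) = -956.32062 / 650.28802 ≈ -1.471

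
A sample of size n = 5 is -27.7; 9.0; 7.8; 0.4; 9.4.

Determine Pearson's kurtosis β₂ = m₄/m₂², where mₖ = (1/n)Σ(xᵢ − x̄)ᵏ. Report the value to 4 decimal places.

x̄ = -0.2200
Σ(xᵢ − x̄)² = 997.4080 ⇒ m₂ = 199.48160
Σ(xᵢ − x̄)⁴ = 590180.2823 ⇒ m₄ = 118036.05646
m₂² = 39792.90874
β₂ = m₄/m₂² = 118036.05646 / 39792.90874 ≈ 2.9663

2.9663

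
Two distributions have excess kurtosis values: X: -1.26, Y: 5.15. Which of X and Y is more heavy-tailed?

Y

Higher excess kurtosis ⇒ heavier tails relative to the normal distribution.
-1.26 vs 5.15: the larger is 5.15, so Y has heavier tails. (Y is leptokurtic — heavier-than-normal tails; the other is platykurtic.)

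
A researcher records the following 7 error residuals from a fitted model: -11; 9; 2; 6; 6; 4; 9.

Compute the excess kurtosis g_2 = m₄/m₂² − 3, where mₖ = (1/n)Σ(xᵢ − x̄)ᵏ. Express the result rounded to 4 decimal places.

x̄ = 3.5714
Σ(xᵢ − x̄)² = 285.7143 ⇒ m₂ = 40.81633
Σ(xᵢ − x̄)⁴ = 46895.1487 ⇒ m₄ = 6699.30696
m₂² = 1665.97251
g_2 = m₄/m₂² − 3 = 4.02126 − 3 ≈ 1.0213

1.0213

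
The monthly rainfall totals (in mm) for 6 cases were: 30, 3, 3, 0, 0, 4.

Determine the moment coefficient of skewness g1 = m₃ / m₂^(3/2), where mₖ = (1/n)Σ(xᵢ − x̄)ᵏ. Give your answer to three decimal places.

1.704

x̄ = (30 + 3 + 3 + 0 + 0 + 4) / 6 = 6.6667
deviations (xᵢ − x̄): 23.3333, -3.6667, -3.6667, -6.6667, -6.6667, -2.6667
Σ(xᵢ − x̄)² = 667.3333 ⇒ m₂ = 667.3333/6 = 111.22222
Σ(xᵢ − x̄)³ = 11993.5556 ⇒ m₃ = 11993.5556/6 = 1998.92593
m₂^(3/2) = 111.22222^(1.5) = 1172.97121
g1 = m₃ / m₂^(3/2) = 1998.92593 / 1172.97121 ≈ 1.704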